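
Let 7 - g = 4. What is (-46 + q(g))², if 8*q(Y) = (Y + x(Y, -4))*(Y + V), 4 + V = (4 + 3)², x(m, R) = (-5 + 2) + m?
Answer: 784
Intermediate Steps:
g = 3 (g = 7 - 1*4 = 7 - 4 = 3)
x(m, R) = -3 + m
V = 45 (V = -4 + (4 + 3)² = -4 + 7² = -4 + 49 = 45)
q(Y) = (-3 + 2*Y)*(45 + Y)/8 (q(Y) = ((Y + (-3 + Y))*(Y + 45))/8 = ((-3 + 2*Y)*(45 + Y))/8 = (-3 + 2*Y)*(45 + Y)/8)
(-46 + q(g))² = (-46 + (-135/8 + (¼)*3² + (87/8)*3))² = (-46 + (-135/8 + (¼)*9 + 261/8))² = (-46 + (-135/8 + 9/4 + 261/8))² = (-46 + 18)² = (-28)² = 784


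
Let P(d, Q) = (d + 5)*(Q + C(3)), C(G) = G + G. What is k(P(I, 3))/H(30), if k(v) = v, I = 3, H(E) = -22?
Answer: -36/11 ≈ -3.2727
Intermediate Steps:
C(G) = 2*G
P(d, Q) = (5 + d)*(6 + Q) (P(d, Q) = (d + 5)*(Q + 2*3) = (5 + d)*(Q + 6) = (5 + d)*(6 + Q))
k(P(I, 3))/H(30) = (30 + 5*3 + 6*3 + 3*3)/(-22) = (30 + 15 + 18 + 9)*(-1/22) = 72*(-1/22) = -36/11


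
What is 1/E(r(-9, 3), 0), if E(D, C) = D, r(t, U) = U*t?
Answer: -1/27 ≈ -0.037037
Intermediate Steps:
1/E(r(-9, 3), 0) = 1/(3*(-9)) = 1/(-27) = -1/27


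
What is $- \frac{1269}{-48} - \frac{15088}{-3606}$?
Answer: $\frac{883373}{28848} \approx 30.622$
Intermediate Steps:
$- \frac{1269}{-48} - \frac{15088}{-3606} = \left(-1269\right) \left(- \frac{1}{48}\right) - - \frac{7544}{1803} = \frac{423}{16} + \frac{7544}{1803} = \frac{883373}{28848}$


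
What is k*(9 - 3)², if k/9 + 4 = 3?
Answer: -324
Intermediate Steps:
k = -9 (k = -36 + 9*3 = -36 + 27 = -9)
k*(9 - 3)² = -9*(9 - 3)² = -9*6² = -9*36 = -324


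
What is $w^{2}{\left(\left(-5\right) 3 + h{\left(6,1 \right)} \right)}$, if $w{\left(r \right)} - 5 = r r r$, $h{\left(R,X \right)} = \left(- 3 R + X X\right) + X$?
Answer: $887205796$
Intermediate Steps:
$h{\left(R,X \right)} = X + X^{2} - 3 R$ ($h{\left(R,X \right)} = \left(- 3 R + X^{2}\right) + X = \left(X^{2} - 3 R\right) + X = X + X^{2} - 3 R$)
$w{\left(r \right)} = 5 + r^{3}$ ($w{\left(r \right)} = 5 + r r r = 5 + r^{2} r = 5 + r^{3}$)
$w^{2}{\left(\left(-5\right) 3 + h{\left(6,1 \right)} \right)} = \left(5 + \left(\left(-5\right) 3 + \left(1 + 1^{2} - 18\right)\right)^{3}\right)^{2} = \left(5 + \left(-15 + \left(1 + 1 - 18\right)\right)^{3}\right)^{2} = \left(5 + \left(-15 - 16\right)^{3}\right)^{2} = \left(5 + \left(-31\right)^{3}\right)^{2} = \left(5 - 29791\right)^{2} = \left(-29786\right)^{2} = 887205796$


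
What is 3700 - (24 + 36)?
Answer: 3640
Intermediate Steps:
3700 - (24 + 36) = 3700 - 60 = 3640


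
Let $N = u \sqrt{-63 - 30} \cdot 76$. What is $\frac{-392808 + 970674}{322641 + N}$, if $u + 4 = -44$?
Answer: $\frac{6905306078}{3901290739} + \frac{234228352 i \sqrt{93}}{11703872217} \approx 1.77 + 0.193 i$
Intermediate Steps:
$u = -48$ ($u = -4 - 44 = -48$)
$N = - 3648 i \sqrt{93}$ ($N = - 48 \sqrt{-63 - 30} \cdot 76 = - 48 \sqrt{-93} \cdot 76 = - 48 i \sqrt{93} \cdot 76 = - 3648 i \sqrt{93} \approx - 35180.0 i$)
$\frac{-392808 + 970674}{322641 + N} = \frac{-392808 + 970674}{322641 - 3648 i \sqrt{93}} = \frac{577866}{322641 - 3648 i \sqrt{93}}$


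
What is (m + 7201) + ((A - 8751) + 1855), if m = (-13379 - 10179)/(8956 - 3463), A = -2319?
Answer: -11086460/5493 ≈ -2018.3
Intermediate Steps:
m = -23558/5493 ≈ -4.2887
(m + 7201) + ((A - 8751) + 1855) = (-23558/5493 + 7201) + ((-2319 - 8751) + 1855) = 39531535/5493 + (-11070 + 1855) = 39531535/5493 - 9215 = -11086460/5493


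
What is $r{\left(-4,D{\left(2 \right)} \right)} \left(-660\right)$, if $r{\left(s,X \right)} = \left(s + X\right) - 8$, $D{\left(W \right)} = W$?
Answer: $6600$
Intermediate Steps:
$r{\left(s,X \right)} = -8 + X + s$ ($r{\left(s,X \right)} = \left(X + s\right) - 8 = -8 + X + s$)
$r{\left(-4,D{\left(2 \right)} \right)} \left(-660\right) = \left(-8 + 2 - 4\right) \left(-660\right) = \left(-10\right) \left(-660\right) = 6600$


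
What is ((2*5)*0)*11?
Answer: 0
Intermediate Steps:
((2*5)*0)*11 = (10*0)*11 = 0*11 = 0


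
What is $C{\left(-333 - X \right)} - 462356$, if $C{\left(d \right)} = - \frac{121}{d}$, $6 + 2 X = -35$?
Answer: $- \frac{288972258}{625} \approx -4.6236 \cdot 10^{5}$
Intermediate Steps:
$X = - \frac{41}{2}$ ($X = -3 + \frac{1}{2} \left(-35\right) = -3 - \frac{35}{2} = - \frac{41}{2} \approx -20.5$)
$C{\left(-333 - X \right)} - 462356 = - \frac{121}{-333 - - \frac{41}{2}} - 462356 = - \frac{121}{-333 + \frac{41}{2}} - 462356 = - \frac{121}{- \frac{625}{2}} - 462356 = \left(-121\right) \left(- \frac{2}{625}\right) - 462356 = \frac{242}{625} - 462356 = - \frac{288972258}{625}$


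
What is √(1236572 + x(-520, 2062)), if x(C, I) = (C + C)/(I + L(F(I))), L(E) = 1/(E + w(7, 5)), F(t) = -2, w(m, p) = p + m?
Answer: 2*√131455476721063/20621 ≈ 1112.0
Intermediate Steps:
w(m, p) = m + p
L(E) = 1/(12 + E) (L(E) = 1/(E + (7 + 5)) = 1/(E + 12) = 1/(12 + E))
x(C, I) = 2*C/(⅒ + I) (x(C, I) = (C + C)/(I + 1/(12 - 2)) = (2*C)/(I + 1/10) = (2*C)/(I + ⅒) = (2*C)/(⅒ + I) = 2*C/(⅒ + I))
√(1236572 + x(-520, 2062)) = √(1236572 + 20*(-520)/(1 + 10*2062)) = √(1236572 + 20*(-520)/(1 + 20620)) = √(1236572 + 20*(-520)/20621) = √(1236572 + 20*(-520)*(1/20621)) = √(1236572 - 10400/20621) = √(25499340812/20621) = 2*√131455476721063/20621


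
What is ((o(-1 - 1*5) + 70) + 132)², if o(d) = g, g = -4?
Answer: 39204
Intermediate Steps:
o(d) = -4
((o(-1 - 1*5) + 70) + 132)² = ((-4 + 70) + 132)² = (66 + 132)² = 198² = 39204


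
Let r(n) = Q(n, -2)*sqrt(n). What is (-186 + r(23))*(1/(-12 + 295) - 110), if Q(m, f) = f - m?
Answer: 5789994/283 + 778225*sqrt(23)/283 ≈ 33647.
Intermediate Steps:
r(n) = sqrt(n)*(-2 - n) (r(n) = (-2 - n)*sqrt(n) = sqrt(n)*(-2 - n))
(-186 + r(23))*(1/(-12 + 295) - 110) = (-186 + sqrt(23)*(-2 - 1*23))*(1/(-12 + 295) - 110) = (-186 + sqrt(23)*(-2 - 23))*(1/283 - 110) = (-186 + sqrt(23)*(-25))*(1/283 - 110) = (-186 - 25*sqrt(23))*(-31129/283) = 5789994/283 + 778225*sqrt(23)/283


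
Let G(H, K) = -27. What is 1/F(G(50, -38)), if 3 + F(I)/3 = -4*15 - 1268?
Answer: -1/3993 ≈ -0.00025044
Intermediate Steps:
F(I) = -3993 (F(I) = -9 + 3*(-4*15 - 1268) = -9 + 3*(-60 - 1268) = -9 + 3*(-1328) = -9 - 3984 = -3993)
1/F(G(50, -38)) = 1/(-3993) = -1/3993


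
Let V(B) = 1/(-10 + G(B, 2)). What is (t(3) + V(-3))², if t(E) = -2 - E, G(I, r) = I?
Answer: 4356/169 ≈ 25.775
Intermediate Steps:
V(B) = 1/(-10 + B)
(t(3) + V(-3))² = ((-2 - 1*3) + 1/(-10 - 3))² = ((-2 - 3) + 1/(-13))² = (-5 - 1/13)² = (-66/13)² = 4356/169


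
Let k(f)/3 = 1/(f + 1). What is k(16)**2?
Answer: 9/289 ≈ 0.031142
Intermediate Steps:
k(f) = 3/(1 + f) (k(f) = 3/(f + 1) = 3/(1 + f))
k(16)**2 = (3/(1 + 16))**2 = (3/17)**2 = 9/289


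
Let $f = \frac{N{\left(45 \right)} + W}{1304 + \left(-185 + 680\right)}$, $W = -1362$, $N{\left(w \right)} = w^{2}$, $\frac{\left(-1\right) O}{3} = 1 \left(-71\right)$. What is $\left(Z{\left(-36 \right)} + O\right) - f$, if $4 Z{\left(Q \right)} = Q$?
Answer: $\frac{366333}{1799} \approx 203.63$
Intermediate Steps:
$Z{\left(Q \right)} = \frac{Q}{4}$
$O = 213$ ($O = - 3 \cdot 1 \left(-71\right) = \left(-3\right) \left(-71\right) = 213$)
$f = \frac{663}{1799}$ ($f = \frac{45^{2} - 1362}{1304 + \left(-185 + 680\right)} = \frac{2025 - 1362}{1304 + 495} = \frac{663}{1799} \approx 0.36854$)
$\left(Z{\left(-36 \right)} + O\right) - f = \left(\frac{1}{4} \left(-36\right) + 213\right) - \frac{663}{1799} = \left(-9 + 213\right) - \frac{663}{1799} = 204 - \frac{663}{1799} = \frac{366333}{1799}$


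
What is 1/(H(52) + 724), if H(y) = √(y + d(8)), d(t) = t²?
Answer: 181/131015 - √29/262030 ≈ 0.0013610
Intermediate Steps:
H(y) = √(64 + y) (H(y) = √(y + 8²) = √(y + 64) = √(64 + y))
1/(H(52) + 724) = 1/(√(64 + 52) + 724) = 1/(√116 + 724) = 1/(2*√29 + 724) = 1/(724 + 2*√29)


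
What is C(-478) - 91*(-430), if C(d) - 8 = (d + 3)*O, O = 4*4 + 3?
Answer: 30113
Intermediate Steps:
O = 19 (O = 16 + 3 = 19)
C(d) = 65 + 19*d (C(d) = 8 + (d + 3)*19 = 8 + (3 + d)*19 = 8 + (57 + 19*d) = 65 + 19*d)
C(-478) - 91*(-430) = (65 + 19*(-478)) - 91*(-430) = (65 - 9082) - 1*(-39130) = -9017 + 39130 = 30113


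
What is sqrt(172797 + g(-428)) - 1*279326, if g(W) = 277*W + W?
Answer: -279326 + sqrt(53813) ≈ -2.7909e+5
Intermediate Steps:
g(W) = 278*W
sqrt(172797 + g(-428)) - 1*279326 = sqrt(172797 + 278*(-428)) - 1*279326 = sqrt(172797 - 118984) - 279326 = sqrt(53813) - 279326 = -279326 + sqrt(53813)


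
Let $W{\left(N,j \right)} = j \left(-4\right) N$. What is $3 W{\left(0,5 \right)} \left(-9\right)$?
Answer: $0$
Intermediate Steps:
$W{\left(N,j \right)} = - 4 N j$ ($W{\left(N,j \right)} = - 4 j N = - 4 N j$)
$3 W{\left(0,5 \right)} \left(-9\right) = 3 \left(\left(-4\right) 0 \cdot 5\right) \left(-9\right) = 3 \cdot 0 \left(-9\right) = 0 \left(-9\right) = 0$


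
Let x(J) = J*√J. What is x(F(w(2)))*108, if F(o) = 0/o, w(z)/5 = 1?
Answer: 0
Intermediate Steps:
w(z) = 5 (w(z) = 5*1 = 5)
F(o) = 0
x(J) = J^(3/2)
x(F(w(2)))*108 = 0^(3/2)*108 = 0*108 = 0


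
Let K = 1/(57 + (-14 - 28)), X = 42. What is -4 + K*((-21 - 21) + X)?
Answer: -4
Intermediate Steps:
K = 1/15 (K = 1/(57 - 42) = 1/15 ≈ 0.066667)
-4 + K*((-21 - 21) + X) = -4 + ((-21 - 21) + 42)/15 = -4 + (-42 + 42)/15 = -4 + (1/15)*0 = -4 + 0 = -4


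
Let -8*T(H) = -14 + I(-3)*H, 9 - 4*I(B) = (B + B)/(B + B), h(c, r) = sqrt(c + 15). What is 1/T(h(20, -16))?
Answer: 2 + 2*sqrt(35)/7 ≈ 3.6903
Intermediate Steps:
h(c, r) = sqrt(15 + c)
I(B) = 2 (I(B) = 9/4 - (B + B)/(4*(B + B)) = 9/4 - 2*B/(4*(2*B)) = 9/4 - 2*B*1/(2*B)/4 = 9/4 - 1/4*1 = 9/4 - 1/4 = 2)
T(H) = 7/4 - H/4 (T(H) = -(-14 + 2*H)/8 = 7/4 - H/4)
1/T(h(20, -16)) = 1/(7/4 - sqrt(15 + 20)/4) = 1/(7/4 - sqrt(35)/4)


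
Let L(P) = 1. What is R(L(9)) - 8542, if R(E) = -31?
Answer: -8573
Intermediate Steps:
R(L(9)) - 8542 = -31 - 8542 = -8573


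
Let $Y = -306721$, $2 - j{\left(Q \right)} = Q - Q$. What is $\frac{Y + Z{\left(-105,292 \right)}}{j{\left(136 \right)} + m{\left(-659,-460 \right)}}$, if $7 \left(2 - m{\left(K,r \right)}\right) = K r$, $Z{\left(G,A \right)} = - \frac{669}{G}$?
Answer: $\frac{2683753}{378890} \approx 7.0832$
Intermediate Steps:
$j{\left(Q \right)} = 2$ ($j{\left(Q \right)} = 2 - \left(Q - Q\right) = 2 - 0 = 2 + 0 = 2$)
$m{\left(K,r \right)} = 2 - \frac{K r}{7}$
$\frac{Y + Z{\left(-105,292 \right)}}{j{\left(136 \right)} + m{\left(-659,-460 \right)}} = \frac{-306721 - \frac{669}{-105}}{2 + \left(2 - \left(- \frac{659}{7}\right) \left(-460\right)\right)} = \frac{-306721 - - \frac{223}{35}}{2 + \left(2 - \frac{303140}{7}\right)} = \frac{-306721 + \frac{223}{35}}{2 - \frac{303126}{7}} = - \frac{10735012}{35 \left(- \frac{303112}{7}\right)} = \left(- \frac{10735012}{35}\right) \left(- \frac{7}{303112}\right) = \frac{2683753}{378890}$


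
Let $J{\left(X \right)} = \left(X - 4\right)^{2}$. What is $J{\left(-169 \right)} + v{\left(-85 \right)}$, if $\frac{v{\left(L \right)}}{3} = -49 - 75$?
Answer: $29557$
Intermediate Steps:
$v{\left(L \right)} = -372$ ($v{\left(L \right)} = 3 \left(-49 - 75\right) = 3 \left(-124\right) = -372$)
$J{\left(X \right)} = \left(-4 + X\right)^{2}$
$J{\left(-169 \right)} + v{\left(-85 \right)} = \left(-4 - 169\right)^{2} - 372 = \left(-173\right)^{2} - 372 = 29929 - 372 = 29557$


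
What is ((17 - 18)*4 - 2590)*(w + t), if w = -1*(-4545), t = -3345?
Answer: -3112800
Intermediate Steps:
w = 4545
((17 - 18)*4 - 2590)*(w + t) = ((17 - 18)*4 - 2590)*(4545 - 3345) = (-1*4 - 2590)*1200 = (-4 - 2590)*1200 = -2594*1200 = -3112800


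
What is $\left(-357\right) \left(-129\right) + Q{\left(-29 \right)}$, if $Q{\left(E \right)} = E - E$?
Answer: $46053$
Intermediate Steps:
$Q{\left(E \right)} = 0$
$\left(-357\right) \left(-129\right) + Q{\left(-29 \right)} = \left(-357\right) \left(-129\right) + 0 = 46053 + 0 = 46053$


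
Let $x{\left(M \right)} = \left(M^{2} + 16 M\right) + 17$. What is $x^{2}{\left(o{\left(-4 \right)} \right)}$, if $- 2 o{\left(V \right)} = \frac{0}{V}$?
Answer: $289$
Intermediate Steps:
$o{\left(V \right)} = 0$ ($o{\left(V \right)} = - \frac{0 \frac{1}{V}}{2} = \left(- \frac{1}{2}\right) 0 = 0$)
$x{\left(M \right)} = 17 + M^{2} + 16 M$
$x^{2}{\left(o{\left(-4 \right)} \right)} = \left(17 + 0^{2} + 16 \cdot 0\right)^{2} = \left(17 + 0 + 0\right)^{2} = 17^{2} = 289$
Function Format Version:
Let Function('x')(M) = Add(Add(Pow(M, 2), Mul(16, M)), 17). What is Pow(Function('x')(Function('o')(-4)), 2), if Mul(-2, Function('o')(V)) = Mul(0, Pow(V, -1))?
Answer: 289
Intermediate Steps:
Function('o')(V) = 0 (Function('o')(V) = Mul(Rational(-1, 2), Mul(0, Pow(V, -1))) = Mul(Rational(-1, 2), 0) = 0)
Function('x')(M) = Add(17, Pow(M, 2), Mul(16, M))
Pow(Function('x')(Function('o')(-4)), 2) = Pow(Add(17, Pow(0, 2), Mul(16, 0)), 2) = Pow(Add(17, 0, 0), 2) = Pow(17, 2) = 289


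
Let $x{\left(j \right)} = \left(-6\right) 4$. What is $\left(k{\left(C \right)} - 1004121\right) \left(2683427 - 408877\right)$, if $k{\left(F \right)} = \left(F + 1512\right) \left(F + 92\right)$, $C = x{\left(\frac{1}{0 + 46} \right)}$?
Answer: $-2053775353350$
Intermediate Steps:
$x{\left(j \right)} = -24$
$C = -24$
$k{\left(F \right)} = \left(92 + F\right) \left(1512 + F\right)$ ($k{\left(F \right)} = \left(1512 + F\right) \left(92 + F\right) = \left(92 + F\right) \left(1512 + F\right)$)
$\left(k{\left(C \right)} - 1004121\right) \left(2683427 - 408877\right) = \left(\left(139104 + \left(-24\right)^{2} + 1604 \left(-24\right)\right) - 1004121\right) \left(2683427 - 408877\right) = \left(\left(139104 + 576 - 38496\right) - 1004121\right) 2274550 = \left(101184 - 1004121\right) 2274550 = \left(-902937\right) 2274550 = -2053775353350$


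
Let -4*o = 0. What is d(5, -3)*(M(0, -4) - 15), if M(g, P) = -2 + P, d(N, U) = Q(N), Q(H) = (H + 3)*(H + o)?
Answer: -840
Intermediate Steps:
o = 0 (o = -¼*0 = 0)
Q(H) = H*(3 + H) (Q(H) = (H + 3)*(H + 0) = (3 + H)*H = H*(3 + H))
d(N, U) = N*(3 + N)
d(5, -3)*(M(0, -4) - 15) = (5*(3 + 5))*((-2 - 4) - 15) = (5*8)*(-6 - 15) = 40*(-21) = -840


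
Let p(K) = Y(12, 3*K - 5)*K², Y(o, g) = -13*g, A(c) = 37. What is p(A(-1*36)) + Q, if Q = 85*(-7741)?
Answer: -2544467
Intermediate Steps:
Q = -657985
p(K) = K²*(65 - 39*K) (p(K) = (-13*(3*K - 5))*K² = (-13*(-5 + 3*K))*K² = (65 - 39*K)*K² = K²*(65 - 39*K))
p(A(-1*36)) + Q = 37²*(65 - 39*37) - 657985 = 1369*(65 - 1443) - 657985 = 1369*(-1378) - 657985 = -1886482 - 657985 = -2544467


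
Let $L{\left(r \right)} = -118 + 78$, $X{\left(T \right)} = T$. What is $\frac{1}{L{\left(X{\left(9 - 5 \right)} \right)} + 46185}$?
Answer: $\frac{1}{46145} \approx 2.1671 \cdot 10^{-5}$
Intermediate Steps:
$L{\left(r \right)} = -40$
$\frac{1}{L{\left(X{\left(9 - 5 \right)} \right)} + 46185} = \frac{1}{-40 + 46185} = \frac{1}{46145}$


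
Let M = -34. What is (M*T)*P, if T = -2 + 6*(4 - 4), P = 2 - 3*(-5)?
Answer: 1156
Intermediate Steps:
P = 17 (P = 2 + 15 = 17)
T = -2 (T = -2 + 6*0 = -2 + 0 = -2)
(M*T)*P = -34*(-2)*17 = 68*17 = 1156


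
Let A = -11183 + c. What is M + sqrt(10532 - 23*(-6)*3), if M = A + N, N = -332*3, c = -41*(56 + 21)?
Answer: -15336 + sqrt(10946) ≈ -15231.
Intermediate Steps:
c = -3157 (c = -41*77 = -3157)
A = -14340 (A = -11183 - 3157 = -14340)
N = -996
M = -15336 (M = -14340 - 996 = -15336)
M + sqrt(10532 - 23*(-6)*3) = -15336 + sqrt(10532 - 23*(-6)*3) = -15336 + sqrt(10532 + 138*3) = -15336 + sqrt(10532 + 414) = -15336 + sqrt(10946)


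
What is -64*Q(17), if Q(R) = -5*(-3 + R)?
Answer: 4480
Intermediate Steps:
Q(R) = 15 - 5*R
-64*Q(17) = -64*(15 - 5*17) = -64*(15 - 85) = -64*(-70) = 4480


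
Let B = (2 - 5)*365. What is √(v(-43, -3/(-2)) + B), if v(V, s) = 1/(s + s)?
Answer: 2*I*√2463/3 ≈ 33.086*I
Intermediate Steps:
v(V, s) = 1/(2*s)
B = -1095 (B = -3*365 = -1095)
√(v(-43, -3/(-2)) + B) = √(1/(2*((-3/(-2)))) - 1095) = √(1/(2*((-3*(-½)))) - 1095) = √(1/(2*(3/2)) - 1095) = √((½)*(⅔) - 1095) = √(⅓ - 1095) = √(-3284/3) = 2*I*√2463/3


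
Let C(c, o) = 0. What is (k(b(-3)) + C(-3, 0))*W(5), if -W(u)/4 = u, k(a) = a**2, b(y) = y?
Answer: -180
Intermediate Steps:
W(u) = -4*u
(k(b(-3)) + C(-3, 0))*W(5) = ((-3)**2 + 0)*(-4*5) = (9 + 0)*(-20) = 9*(-20) = -180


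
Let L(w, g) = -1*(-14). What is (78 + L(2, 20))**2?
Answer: 8464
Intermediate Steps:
L(w, g) = 14
(78 + L(2, 20))**2 = (78 + 14)**2 = 92**2 = 8464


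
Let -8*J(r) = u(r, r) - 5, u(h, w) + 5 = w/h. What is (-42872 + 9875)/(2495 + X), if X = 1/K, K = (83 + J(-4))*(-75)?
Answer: -1665523575/125935117 ≈ -13.225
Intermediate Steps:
u(h, w) = -5 + w/h
J(r) = 9/8 (J(r) = -((-5 + r/r) - 5)/8 = -((-5 + 1) - 5)/8 = -(-4 - 5)/8 = -⅛*(-9) = 9/8)
K = -50475/8 (K = (83 + 9/8)*(-75) = (673/8)*(-75) = -50475/8 ≈ -6309.4)
X = -8/50475 (X = 1/(-50475/8) = -8/50475 ≈ -0.00015849)
(-42872 + 9875)/(2495 + X) = (-42872 + 9875)/(2495 - 8/50475) = -32997/125935117/50475 = -32997*50475/125935117 = -1665523575/125935117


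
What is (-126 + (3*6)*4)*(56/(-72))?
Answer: 42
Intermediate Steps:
(-126 + (3*6)*4)*(56/(-72)) = (-126 + 18*4)*(56*(-1/72)) = (-126 + 72)*(-7/9) = -54*(-7/9) = 42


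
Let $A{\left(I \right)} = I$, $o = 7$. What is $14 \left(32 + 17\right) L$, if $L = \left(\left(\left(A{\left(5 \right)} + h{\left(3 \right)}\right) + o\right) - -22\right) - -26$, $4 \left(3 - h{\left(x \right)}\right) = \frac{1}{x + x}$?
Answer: $\frac{518273}{12} \approx 43189.0$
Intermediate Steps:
$h{\left(x \right)} = 3 - \frac{1}{8 x}$ ($h{\left(x \right)} = 3 - \frac{1}{4 \left(x + x\right)} = 3 - \frac{1}{4 \cdot 2 x} = 3 - \frac{\frac{1}{2} \frac{1}{x}}{4} = 3 - \frac{1}{8 x}$)
$L = \frac{1511}{24}$ ($L = \left(\left(\left(5 + \left(3 - \frac{1}{8 \cdot 3}\right)\right) + 7\right) - -22\right) - -26 = \left(\left(\left(5 + \left(3 - \frac{1}{24}\right)\right) + 7\right) + 22\right) + 26 = \left(\left(\left(5 + \frac{71}{24}\right) + 7\right) + 22\right) + 26 = \left(\left(\frac{191}{24} + 7\right) + 22\right) + 26 = \left(\frac{359}{24} + 22\right) + 26 = \frac{887}{24} + 26 = \frac{1511}{24} \approx 62.958$)
$14 \left(32 + 17\right) L = 14 \left(32 + 17\right) \frac{1511}{24} = 14 \cdot 49 \cdot \frac{1511}{24} = 686 \cdot \frac{1511}{24} = \frac{518273}{12}$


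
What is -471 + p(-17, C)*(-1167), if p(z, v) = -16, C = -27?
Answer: 18201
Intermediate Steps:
-471 + p(-17, C)*(-1167) = -471 - 16*(-1167) = -471 + 18672 = 18201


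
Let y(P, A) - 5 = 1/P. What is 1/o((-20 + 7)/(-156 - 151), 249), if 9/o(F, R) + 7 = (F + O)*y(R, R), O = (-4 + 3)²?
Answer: -136381/687987 ≈ -0.19823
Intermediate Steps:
y(P, A) = 5 + 1/P
O = 1 (O = (-1)² = 1)
o(F, R) = 9/(-7 + (1 + F)*(5 + 1/R)) (o(F, R) = 9/(-7 + (F + 1)*(5 + 1/R)) = 9/(-7 + (1 + F)*(5 + 1/R)))
1/o((-20 + 7)/(-156 - 151), 249) = 1/(9*249/(1 - 2*249 + ((-20 + 7)/(-156 - 151))*(1 + 5*249))) = 1/(9*249/(1 - 498 + (-13/(-307))*(1 + 1245))) = 1/(9*249/(1 - 498 - 13*(-1/307)*1246)) = 1/(9*249/(1 - 498 + (13/307)*1246)) = 1/(9*249/(1 - 498 + 16198/307)) = 1/(9*249/(-136381/307)) = 1/(9*249*(-307/136381)) = 1/(-687987/136381) = -136381/687987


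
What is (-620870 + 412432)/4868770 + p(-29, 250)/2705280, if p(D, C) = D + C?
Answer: -56280715447/1317138610560 ≈ -0.042730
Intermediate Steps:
p(D, C) = C + D
(-620870 + 412432)/4868770 + p(-29, 250)/2705280 = (-620870 + 412432)/4868770 + (250 - 29)/2705280 = -208438*1/4868770 + 221*(1/2705280) = -104219/2434385 + 221/2705280 = -56280715447/1317138610560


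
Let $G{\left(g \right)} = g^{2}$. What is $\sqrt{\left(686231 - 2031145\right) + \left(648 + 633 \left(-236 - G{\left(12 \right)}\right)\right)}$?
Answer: $i \sqrt{1584806} \approx 1258.9 i$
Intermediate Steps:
$\sqrt{\left(686231 - 2031145\right) + \left(648 + 633 \left(-236 - G{\left(12 \right)}\right)\right)} = \sqrt{\left(686231 - 2031145\right) + \left(648 + 633 \left(-236 - 12^{2}\right)\right)} = \sqrt{\left(686231 - 2031145\right) + \left(648 + 633 \left(-236 - 144\right)\right)} = \sqrt{-1344914 + \left(648 + 633 \left(-236 - 144\right)\right)} = \sqrt{-1344914 + \left(648 + 633 \left(-380\right)\right)} = \sqrt{-1344914 + \left(648 - 240540\right)} = \sqrt{-1344914 - 239892} = \sqrt{-1584806} = i \sqrt{1584806}$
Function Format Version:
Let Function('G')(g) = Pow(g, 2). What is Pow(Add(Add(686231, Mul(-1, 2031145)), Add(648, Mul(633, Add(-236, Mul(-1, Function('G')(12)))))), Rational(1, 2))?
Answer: Mul(I, Pow(1584806, Rational(1, 2))) ≈ Mul(1258.9, I)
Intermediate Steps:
Pow(Add(Add(686231, Mul(-1, 2031145)), Add(648, Mul(633, Add(-236, Mul(-1, Function('G')(12)))))), Rational(1, 2)) = Pow(Add(Add(686231, Mul(-1, 2031145)), Add(648, Mul(633, Add(-236, Mul(-1, Pow(12, 2)))))), Rational(1, 2)) = Pow(Add(Add(686231, -2031145), Add(648, Mul(633, Add(-236, Mul(-1, 144))))), Rational(1, 2)) = Pow(Add(-1344914, Add(648, Mul(633, Add(-236, -144)))), Rational(1, 2)) = Pow(Add(-1344914, Add(648, Mul(633, -380))), Rational(1, 2)) = Pow(Add(-1344914, Add(648, -240540)), Rational(1, 2)) = Pow(Add(-1344914, -239892), Rational(1, 2)) = Pow(-1584806, Rational(1, 2)) = Mul(I, Pow(1584806, Rational(1, 2)))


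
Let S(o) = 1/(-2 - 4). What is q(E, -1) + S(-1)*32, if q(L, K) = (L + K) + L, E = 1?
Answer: -13/3 ≈ -4.3333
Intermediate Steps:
q(L, K) = K + 2*L (q(L, K) = (K + L) + L = K + 2*L)
S(o) = -⅙ (S(o) = 1/(-6) = -⅙)
q(E, -1) + S(-1)*32 = (-1 + 2*1) - ⅙*32 = (-1 + 2) - 16/3 = 1 - 16/3 = -13/3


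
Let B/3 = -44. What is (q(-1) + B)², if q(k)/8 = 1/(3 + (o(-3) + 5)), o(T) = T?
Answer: 425104/25 ≈ 17004.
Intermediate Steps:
B = -132 (B = 3*(-44) = -132)
q(k) = 8/5 (q(k) = 8/(3 + (-3 + 5)) = 8/(3 + 2) = 8/5)
(q(-1) + B)² = (8/5 - 132)² = (-652/5)² = 425104/25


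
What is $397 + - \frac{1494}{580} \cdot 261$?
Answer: $- \frac{2753}{10} \approx -275.3$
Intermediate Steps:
$397 + - \frac{1494}{580} \cdot 261 = 397 + \left(-1494\right) \frac{1}{580} \cdot 261 = 397 - \frac{6723}{10} = - \frac{2753}{10}$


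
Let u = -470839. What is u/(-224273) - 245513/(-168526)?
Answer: 134410550363/37795831598 ≈ 3.5562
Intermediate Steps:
u/(-224273) - 245513/(-168526) = -470839/(-224273) - 245513/(-168526) = -470839*(-1/224273) - 245513*(-1/168526) = 470839/224273 + 245513/168526 = 134410550363/37795831598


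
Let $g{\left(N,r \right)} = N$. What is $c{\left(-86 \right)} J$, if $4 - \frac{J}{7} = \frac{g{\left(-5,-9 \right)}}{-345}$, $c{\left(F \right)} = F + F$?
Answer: $- \frac{331100}{69} \approx -4798.5$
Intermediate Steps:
$c{\left(F \right)} = 2 F$
$J = \frac{1925}{69}$ ($J = 28 - 7 \left(- \frac{5}{-345}\right) = 28 - 7 \left(\left(-5\right) \left(- \frac{1}{345}\right)\right) = 28 - \frac{7}{69} = \frac{1925}{69} \approx 27.899$)
$c{\left(-86 \right)} J = 2 \left(-86\right) \frac{1925}{69} = \left(-172\right) \frac{1925}{69} = - \frac{331100}{69}$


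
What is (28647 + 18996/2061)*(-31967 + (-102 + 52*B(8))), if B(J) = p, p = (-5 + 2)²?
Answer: -622123230421/687 ≈ -9.0557e+8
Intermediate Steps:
p = 9 (p = (-3)² = 9)
B(J) = 9
(28647 + 18996/2061)*(-31967 + (-102 + 52*B(8))) = (28647 + 18996/2061)*(-31967 + (-102 + 52*9)) = (28647 + 18996*(1/2061))*(-31967 + (-102 + 468)) = (28647 + 6332/687)*(-31967 + 366) = (19686821/687)*(-31601) = -622123230421/687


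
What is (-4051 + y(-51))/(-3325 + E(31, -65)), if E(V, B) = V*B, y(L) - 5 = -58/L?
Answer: 51572/68085 ≈ 0.75747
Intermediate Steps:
y(L) = 5 - 58/L
E(V, B) = B*V
(-4051 + y(-51))/(-3325 + E(31, -65)) = (-4051 + (5 - 58/(-51)))/(-3325 - 65*31) = (-4051 + (5 - 58*(-1/51)))/(-3325 - 2015) = (-4051 + (5 + 58/51))/(-5340) = (-4051 + 313/51)*(-1/5340) = -206288/51*(-1/5340) = 51572/68085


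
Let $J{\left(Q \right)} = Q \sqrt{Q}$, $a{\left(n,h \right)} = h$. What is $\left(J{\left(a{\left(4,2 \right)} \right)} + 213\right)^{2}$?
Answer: $45377 + 852 \sqrt{2} \approx 46582.0$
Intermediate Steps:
$J{\left(Q \right)} = Q^{\frac{3}{2}}$
$\left(J{\left(a{\left(4,2 \right)} \right)} + 213\right)^{2} = \left(2^{\frac{3}{2}} + 213\right)^{2} = \left(2 \sqrt{2} + 213\right)^{2} = \left(213 + 2 \sqrt{2}\right)^{2}$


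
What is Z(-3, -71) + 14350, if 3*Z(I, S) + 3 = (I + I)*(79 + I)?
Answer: 14197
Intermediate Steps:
Z(I, S) = -1 + 2*I*(79 + I)/3 (Z(I, S) = -1 + ((I + I)*(79 + I))/3 = -1 + ((2*I)*(79 + I))/3 = -1 + (2*I*(79 + I))/3 = -1 + 2*I*(79 + I)/3)
Z(-3, -71) + 14350 = (-1 + (⅔)*(-3)² + (158/3)*(-3)) + 14350 = (-1 + (⅔)*9 - 158) + 14350 = (-1 + 6 - 158) + 14350 = -153 + 14350 = 14197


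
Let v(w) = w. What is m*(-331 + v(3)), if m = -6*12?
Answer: 23616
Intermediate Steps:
m = -72 (m = -2*36 = -72)
m*(-331 + v(3)) = -72*(-331 + 3) = -72*(-328) = 23616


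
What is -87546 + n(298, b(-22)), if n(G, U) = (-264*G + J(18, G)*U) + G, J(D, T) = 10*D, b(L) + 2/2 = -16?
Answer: -168980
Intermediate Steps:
b(L) = -17 (b(L) = -1 - 16 = -17)
n(G, U) = -263*G + 180*U (n(G, U) = (-264*G + (10*18)*U) + G = (-264*G + 180*U) + G = -263*G + 180*U)
-87546 + n(298, b(-22)) = -87546 + (-263*298 + 180*(-17)) = -87546 + (-78374 - 3060) = -87546 - 81434 = -168980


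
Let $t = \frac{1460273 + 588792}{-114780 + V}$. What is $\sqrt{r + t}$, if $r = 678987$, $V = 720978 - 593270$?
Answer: $\frac{\sqrt{1773558586202}}{1616} \approx 824.1$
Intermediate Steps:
$V = 127708$
$t = \frac{2049065}{12928}$ ($t = \frac{1460273 + 588792}{-114780 + 127708} = \frac{2049065}{12928} \approx 158.5$)
$\sqrt{r + t} = \sqrt{678987 + \frac{2049065}{12928}} = \sqrt{\frac{8779993001}{12928}} = \frac{\sqrt{1773558586202}}{1616}$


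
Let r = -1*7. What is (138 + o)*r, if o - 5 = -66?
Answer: -539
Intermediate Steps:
o = -61 (o = 5 - 66 = -61)
r = -7
(138 + o)*r = (138 - 61)*(-7) = 77*(-7) = -539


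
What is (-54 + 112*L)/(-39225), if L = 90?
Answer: -3342/13075 ≈ -0.25560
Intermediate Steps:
(-54 + 112*L)/(-39225) = (-54 + 112*90)/(-39225) = (-54 + 10080)*(-1/39225) = 10026*(-1/39225) = -3342/13075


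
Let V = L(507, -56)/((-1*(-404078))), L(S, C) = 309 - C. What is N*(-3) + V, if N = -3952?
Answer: 4790749133/404078 ≈ 11856.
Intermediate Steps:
V = 365/404078 (V = (309 - 1*(-56))/((-1*(-404078))) = (309 + 56)/404078 = 365*(1/404078) = 365/404078 ≈ 0.00090329)
N*(-3) + V = -3952*(-3) + 365/404078 = 11856 + 365/404078 = 4790749133/404078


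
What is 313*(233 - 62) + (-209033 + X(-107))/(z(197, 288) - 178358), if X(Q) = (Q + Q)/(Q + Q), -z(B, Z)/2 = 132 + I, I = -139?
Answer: 1193214368/22293 ≈ 53524.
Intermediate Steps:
z(B, Z) = 14 (z(B, Z) = -2*(132 - 139) = -2*(-7) = 14)
X(Q) = 1 (X(Q) = (2*Q)/((2*Q)) = (2*Q)*(1/(2*Q)) = 1)
313*(233 - 62) + (-209033 + X(-107))/(z(197, 288) - 178358) = 313*(233 - 62) + (-209033 + 1)/(14 - 178358) = 313*171 - 209032/(-178344) = 53523 - 209032*(-1/178344) = 53523 + 26129/22293 = 1193214368/22293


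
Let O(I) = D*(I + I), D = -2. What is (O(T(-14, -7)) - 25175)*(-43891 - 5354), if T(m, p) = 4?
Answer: 1240530795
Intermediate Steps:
O(I) = -4*I (O(I) = -2*(I + I) = -4*I)
(O(T(-14, -7)) - 25175)*(-43891 - 5354) = (-4*4 - 25175)*(-43891 - 5354) = (-16 - 25175)*(-49245) = -25191*(-49245) = 1240530795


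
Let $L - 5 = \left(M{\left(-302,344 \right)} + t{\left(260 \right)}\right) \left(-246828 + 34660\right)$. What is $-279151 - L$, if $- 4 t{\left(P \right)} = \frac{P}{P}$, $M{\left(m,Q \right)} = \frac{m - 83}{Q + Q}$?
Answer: $- \frac{38779613}{86} \approx -4.5093 \cdot 10^{5}$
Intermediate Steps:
$M{\left(m,Q \right)} = \frac{-83 + m}{2 Q}$
$t{\left(P \right)} = - \frac{1}{4}$ ($t{\left(P \right)} = - \frac{P \frac{1}{P}}{4} = \left(- \frac{1}{4}\right) 1 = - \frac{1}{4}$)
$L = \frac{14772627}{86}$ ($L = 5 + \left(\frac{-83 - 302}{2 \cdot 344} - \frac{1}{4}\right) \left(-246828 + 34660\right) = 5 + \left(\frac{1}{2} \cdot \frac{1}{344} \left(-385\right) - \frac{1}{4}\right) \left(-212168\right) = 5 + \left(- \frac{385}{688} - \frac{1}{4}\right) \left(-212168\right) = 5 - - \frac{14772197}{86} = 5 + \frac{14772197}{86} = \frac{14772627}{86} \approx 1.7177 \cdot 10^{5}$)
$-279151 - L = -279151 - \frac{14772627}{86} = - \frac{38779613}{86}$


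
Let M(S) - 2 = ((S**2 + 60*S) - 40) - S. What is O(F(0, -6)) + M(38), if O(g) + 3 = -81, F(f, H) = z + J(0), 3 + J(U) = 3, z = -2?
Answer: 3564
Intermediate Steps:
J(U) = 0 (J(U) = -3 + 3 = 0)
F(f, H) = -2 (F(f, H) = -2 + 0 = -2)
O(g) = -84 (O(g) = -3 - 81 = -84)
M(S) = -38 + S**2 + 59*S (M(S) = 2 + (((S**2 + 60*S) - 40) - S) = 2 + ((-40 + S**2 + 60*S) - S) = 2 + (-40 + S**2 + 59*S) = -38 + S**2 + 59*S)
O(F(0, -6)) + M(38) = -84 + (-38 + 38**2 + 59*38) = -84 + (-38 + 1444 + 2242) = -84 + 3648 = 3564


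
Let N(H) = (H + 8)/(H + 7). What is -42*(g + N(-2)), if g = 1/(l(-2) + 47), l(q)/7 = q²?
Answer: -1274/25 ≈ -50.960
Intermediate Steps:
N(H) = (8 + H)/(7 + H)
l(q) = 7*q²
g = 1/75 (g = 1/(7*(-2)² + 47) = 1/(7*4 + 47) = 1/(28 + 47) = 1/75 ≈ 0.013333)
-42*(g + N(-2)) = -42*(1/75 + (8 - 2)/(7 - 2)) = -42*(1/75 + 6/5) = -42*91/75 = -1274/25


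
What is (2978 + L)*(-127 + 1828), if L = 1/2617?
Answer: 13256619327/2617 ≈ 5.0656e+6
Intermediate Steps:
L = 1/2617 ≈ 0.00038212
(2978 + L)*(-127 + 1828) = (2978 + 1/2617)*(-127 + 1828) = (7793427/2617)*1701 = 13256619327/2617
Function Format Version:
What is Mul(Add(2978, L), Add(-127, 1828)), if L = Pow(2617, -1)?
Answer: Rational(13256619327, 2617) ≈ 5.0656e+6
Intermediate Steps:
L = Rational(1, 2617) ≈ 0.00038212
Mul(Add(2978, L), Add(-127, 1828)) = Mul(Add(2978, Rational(1, 2617)), Add(-127, 1828)) = Mul(Rational(7793427, 2617), 1701) = Rational(13256619327, 2617)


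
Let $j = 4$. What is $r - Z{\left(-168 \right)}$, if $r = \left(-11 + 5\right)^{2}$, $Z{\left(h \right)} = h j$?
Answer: $708$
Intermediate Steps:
$Z{\left(h \right)} = 4 h$ ($Z{\left(h \right)} = h 4 = 4 h$)
$r = 36$ ($r = \left(-6\right)^{2} = 36$)
$r - Z{\left(-168 \right)} = 36 - 4 \left(-168\right) = 36 - -672 = 36 + 672 = 708$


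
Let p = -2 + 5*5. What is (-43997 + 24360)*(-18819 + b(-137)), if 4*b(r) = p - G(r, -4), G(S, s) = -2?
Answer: 1477703887/4 ≈ 3.6943e+8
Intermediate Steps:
p = 23 (p = -2 + 25 = 23)
b(r) = 25/4 (b(r) = (23 - 1*(-2))/4 = (23 + 2)/4 = (¼)*25 = 25/4)
(-43997 + 24360)*(-18819 + b(-137)) = (-43997 + 24360)*(-18819 + 25/4) = -19637*(-75251/4) = 1477703887/4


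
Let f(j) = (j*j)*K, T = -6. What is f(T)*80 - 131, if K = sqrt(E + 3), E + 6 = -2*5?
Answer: -131 + 2880*I*sqrt(13) ≈ -131.0 + 10384.0*I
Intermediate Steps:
E = -16 (E = -6 - 2*5 = -6 - 10 = -16)
K = I*sqrt(13) (K = sqrt(-16 + 3) = sqrt(-13) = I*sqrt(13) ≈ 3.6056*I)
f(j) = I*sqrt(13)*j**2 (f(j) = (j*j)*(I*sqrt(13)) = j**2*(I*sqrt(13)) = I*sqrt(13)*j**2)
f(T)*80 - 131 = (I*sqrt(13)*(-6)**2)*80 - 131 = (I*sqrt(13)*36)*80 - 131 = (36*I*sqrt(13))*80 - 131 = 2880*I*sqrt(13) - 131 = -131 + 2880*I*sqrt(13)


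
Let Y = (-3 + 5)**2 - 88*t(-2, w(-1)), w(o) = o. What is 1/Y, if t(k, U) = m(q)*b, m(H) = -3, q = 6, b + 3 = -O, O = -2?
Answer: -1/260 ≈ -0.0038462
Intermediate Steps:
b = -1 (b = -3 - 1*(-2) = -3 + 2 = -1)
t(k, U) = 3 (t(k, U) = -3*(-1) = 3)
Y = -260 (Y = (-3 + 5)**2 - 88*3 = 2**2 - 264 = 4 - 264 = -260)
1/Y = 1/(-260) = -1/260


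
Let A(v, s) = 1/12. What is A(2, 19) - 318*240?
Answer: -915839/12 ≈ -76320.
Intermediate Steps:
A(v, s) = 1/12
A(2, 19) - 318*240 = 1/12 - 318*240 = 1/12 - 76320 = -915839/12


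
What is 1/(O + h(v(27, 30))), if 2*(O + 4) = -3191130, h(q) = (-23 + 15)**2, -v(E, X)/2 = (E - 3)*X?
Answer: -1/1595505 ≈ -6.2676e-7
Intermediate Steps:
v(E, X) = -2*X*(-3 + E) (v(E, X) = -2*(E - 3)*X = -2*(-3 + E)*X = -2*X*(-3 + E))
h(q) = 64 (h(q) = (-8)**2 = 64)
O = -1595569 (O = -4 + (1/2)*(-3191130) = -4 - 1595565 = -1595569)
1/(O + h(v(27, 30))) = 1/(-1595569 + 64) = 1/(-1595505) = -1/1595505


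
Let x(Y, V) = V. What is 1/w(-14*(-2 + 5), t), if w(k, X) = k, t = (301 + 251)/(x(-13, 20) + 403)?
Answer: -1/42 ≈ -0.023810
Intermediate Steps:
t = 184/141 (t = (301 + 251)/(20 + 403) = 552/423 = 552*(1/423) = 184/141 ≈ 1.3050)
1/w(-14*(-2 + 5), t) = 1/(-14*(-2 + 5)) = 1/(-14*3) = 1/(-42) = -1/42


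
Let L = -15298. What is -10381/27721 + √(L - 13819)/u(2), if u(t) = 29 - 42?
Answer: -10381/27721 - I*√29117/13 ≈ -0.37448 - 13.126*I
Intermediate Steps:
u(t) = -13
-10381/27721 + √(L - 13819)/u(2) = -10381/27721 + √(-15298 - 13819)/(-13) = -10381*1/27721 + √(-29117)*(-1/13) = -10381/27721 + (I*√29117)*(-1/13) = -10381/27721 - I*√29117/13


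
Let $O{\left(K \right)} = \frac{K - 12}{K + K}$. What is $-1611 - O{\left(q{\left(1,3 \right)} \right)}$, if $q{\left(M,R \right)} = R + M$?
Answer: $-1610$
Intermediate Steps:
$q{\left(M,R \right)} = M + R$
$O{\left(K \right)} = \frac{-12 + K}{2 K}$
$-1611 - O{\left(q{\left(1,3 \right)} \right)} = -1611 - \frac{-12 + \left(1 + 3\right)}{2 \left(1 + 3\right)} = -1611 - \frac{-12 + 4}{2 \cdot 4} = -1611 - \frac{1}{2} \cdot \frac{1}{4} \left(-8\right) = -1611 - -1 = -1611 + 1 = -1610$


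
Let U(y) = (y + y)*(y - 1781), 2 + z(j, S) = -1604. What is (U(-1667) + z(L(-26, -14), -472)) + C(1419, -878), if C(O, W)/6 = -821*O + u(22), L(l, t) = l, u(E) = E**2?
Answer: 4506936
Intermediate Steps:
z(j, S) = -1606 (z(j, S) = -2 - 1604 = -1606)
C(O, W) = 2904 - 4926*O (C(O, W) = 6*(-821*O + 22**2) = 6*(-821*O + 484) = 6*(484 - 821*O) = 2904 - 4926*O)
U(y) = 2*y*(-1781 + y) (U(y) = (2*y)*(-1781 + y) = 2*y*(-1781 + y))
(U(-1667) + z(L(-26, -14), -472)) + C(1419, -878) = (2*(-1667)*(-1781 - 1667) - 1606) + (2904 - 4926*1419) = (2*(-1667)*(-3448) - 1606) + (2904 - 6989994) = (11495632 - 1606) - 6987090 = 11494026 - 6987090 = 4506936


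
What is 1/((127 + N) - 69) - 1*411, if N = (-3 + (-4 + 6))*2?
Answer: -23015/56 ≈ -410.98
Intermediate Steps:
N = -2 (N = (-3 + 2)*2 = -1*2 = -2)
1/((127 + N) - 69) - 1*411 = 1/((127 - 2) - 69) - 1*411 = 1/(125 - 69) - 411 = 1/56 - 411 = -23015/56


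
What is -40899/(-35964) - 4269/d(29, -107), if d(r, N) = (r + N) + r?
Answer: 51844789/587412 ≈ 88.260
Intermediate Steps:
d(r, N) = N + 2*r (d(r, N) = (N + r) + r = N + 2*r)
-40899/(-35964) - 4269/d(29, -107) = -40899/(-35964) - 4269/(-107 + 2*29) = -40899*(-1/35964) - 4269/(-107 + 58) = 13633/11988 - 4269/(-49) = 13633/11988 - 4269*(-1/49) = 13633/11988 + 4269/49 = 51844789/587412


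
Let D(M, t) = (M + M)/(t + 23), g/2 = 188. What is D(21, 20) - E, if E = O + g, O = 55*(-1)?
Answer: -13761/43 ≈ -320.02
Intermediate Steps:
g = 376 (g = 2*188 = 376)
D(M, t) = 2*M/(23 + t) (D(M, t) = (2*M)/(23 + t) = 2*M/(23 + t))
O = -55
E = 321 (E = -55 + 376 = 321)
D(21, 20) - E = 2*21/(23 + 20) - 1*321 = 2*21/43 - 321 = 2*21*(1/43) - 321 = 42/43 - 321 = -13761/43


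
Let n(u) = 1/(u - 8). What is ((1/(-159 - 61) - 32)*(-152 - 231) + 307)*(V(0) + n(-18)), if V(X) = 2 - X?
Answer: 140976393/5720 ≈ 24646.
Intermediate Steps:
n(u) = 1/(-8 + u)
((1/(-159 - 61) - 32)*(-152 - 231) + 307)*(V(0) + n(-18)) = ((1/(-159 - 61) - 32)*(-152 - 231) + 307)*((2 - 1*0) + 1/(-8 - 18)) = ((1/(-220) - 32)*(-383) + 307)*((2 + 0) + 1/(-26)) = ((-1/220 - 32)*(-383) + 307)*(2 - 1/26) = (-7041/220*(-383) + 307)*(51/26) = (2696703/220 + 307)*(51/26) = (2764243/220)*(51/26) = 140976393/5720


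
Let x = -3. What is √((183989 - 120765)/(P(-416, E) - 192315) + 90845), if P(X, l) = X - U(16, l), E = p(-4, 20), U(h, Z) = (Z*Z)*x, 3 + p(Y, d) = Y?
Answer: √1074394586614/3439 ≈ 301.40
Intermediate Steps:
p(Y, d) = -3 + Y
U(h, Z) = -3*Z² (U(h, Z) = (Z*Z)*(-3) = Z²*(-3) = -3*Z²)
E = -7 (E = -3 - 4 = -7)
P(X, l) = X + 3*l² (P(X, l) = X - (-3)*l² = X + 3*l²)
√((183989 - 120765)/(P(-416, E) - 192315) + 90845) = √((183989 - 120765)/((-416 + 3*(-7)²) - 192315) + 90845) = √(63224/((-416 + 3*49) - 192315) + 90845) = √(63224/((-416 + 147) - 192315) + 90845) = √(63224/(-269 - 192315) + 90845) = √(63224/(-192584) + 90845) = √(63224*(-1/192584) + 90845) = √(-1129/3439 + 90845) = √(312414826/3439) = √1074394586614/3439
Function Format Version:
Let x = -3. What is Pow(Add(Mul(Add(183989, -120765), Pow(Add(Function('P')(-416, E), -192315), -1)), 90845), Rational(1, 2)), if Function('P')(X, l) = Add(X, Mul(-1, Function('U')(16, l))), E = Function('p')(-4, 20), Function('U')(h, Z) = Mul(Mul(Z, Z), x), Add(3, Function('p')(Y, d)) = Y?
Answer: Mul(Rational(1, 3439), Pow(1074394586614, Rational(1, 2))) ≈ 301.40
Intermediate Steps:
Function('p')(Y, d) = Add(-3, Y)
Function('U')(h, Z) = Mul(-3, Pow(Z, 2)) (Function('U')(h, Z) = Mul(Mul(Z, Z), -3) = Mul(Pow(Z, 2), -3) = Mul(-3, Pow(Z, 2)))
E = -7 (E = Add(-3, -4) = -7)
Function('P')(X, l) = Add(X, Mul(3, Pow(l, 2))) (Function('P')(X, l) = Add(X, Mul(-1, Mul(-3, Pow(l, 2)))) = Add(X, Mul(3, Pow(l, 2))))
Pow(Add(Mul(Add(183989, -120765), Pow(Add(Function('P')(-416, E), -192315), -1)), 90845), Rational(1, 2)) = Pow(Add(Mul(Add(183989, -120765), Pow(Add(Add(-416, Mul(3, Pow(-7, 2))), -192315), -1)), 90845), Rational(1, 2)) = Pow(Add(Mul(63224, Pow(Add(Add(-416, Mul(3, 49)), -192315), -1)), 90845), Rational(1, 2)) = Pow(Add(Mul(63224, Pow(Add(Add(-416, 147), -192315), -1)), 90845), Rational(1, 2)) = Pow(Add(Mul(63224, Pow(Add(-269, -192315), -1)), 90845), Rational(1, 2)) = Pow(Add(Mul(63224, Pow(-192584, -1)), 90845), Rational(1, 2)) = Pow(Add(Mul(63224, Rational(-1, 192584)), 90845), Rational(1, 2)) = Pow(Add(Rational(-1129, 3439), 90845), Rational(1, 2)) = Pow(Rational(312414826, 3439), Rational(1, 2)) = Mul(Rational(1, 3439), Pow(1074394586614, Rational(1, 2)))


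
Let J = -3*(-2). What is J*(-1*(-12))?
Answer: 72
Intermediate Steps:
J = 6
J*(-1*(-12)) = 6*(-1*(-12)) = 6*12 = 72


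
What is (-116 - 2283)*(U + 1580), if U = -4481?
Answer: 6959499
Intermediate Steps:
(-116 - 2283)*(U + 1580) = (-116 - 2283)*(-4481 + 1580) = -2399*(-2901) = 6959499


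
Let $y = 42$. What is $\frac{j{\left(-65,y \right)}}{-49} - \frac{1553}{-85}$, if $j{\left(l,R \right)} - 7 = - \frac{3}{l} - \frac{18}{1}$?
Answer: $\frac{200273}{10829} \approx 18.494$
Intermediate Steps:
$j{\left(l,R \right)} = -11 - \frac{3}{l}$ ($j{\left(l,R \right)} = 7 - \left(18 + \frac{3}{l}\right) = -11 - \frac{3}{l}$)
$\frac{j{\left(-65,y \right)}}{-49} - \frac{1553}{-85} = \frac{-11 - \frac{3}{-65}}{-49} - \frac{1553}{-85} = \left(-11 - - \frac{3}{65}\right) \left(- \frac{1}{49}\right) - - \frac{1553}{85} = \left(-11 + \frac{3}{65}\right) \left(- \frac{1}{49}\right) + \frac{1553}{85} = \left(- \frac{712}{65}\right) \left(- \frac{1}{49}\right) + \frac{1553}{85} = \frac{712}{3185} + \frac{1553}{85} = \frac{200273}{10829}$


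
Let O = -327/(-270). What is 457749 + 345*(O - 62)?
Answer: 2620661/6 ≈ 4.3678e+5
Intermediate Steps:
O = 109/90 (O = -327*(-1/270) = 109/90 ≈ 1.2111)
457749 + 345*(O - 62) = 457749 + 345*(109/90 - 62) = 457749 + 345*(-5471/90) = 457749 - 125833/6 = 2620661/6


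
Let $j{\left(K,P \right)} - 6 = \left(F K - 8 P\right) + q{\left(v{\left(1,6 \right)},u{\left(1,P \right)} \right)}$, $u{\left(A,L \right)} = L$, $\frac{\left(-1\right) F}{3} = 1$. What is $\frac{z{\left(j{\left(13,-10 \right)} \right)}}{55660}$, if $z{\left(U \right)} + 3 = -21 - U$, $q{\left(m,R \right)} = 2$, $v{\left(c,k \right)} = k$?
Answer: $- \frac{73}{55660} \approx -0.0013115$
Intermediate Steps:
$F = -3$ ($F = \left(-3\right) 1 = -3$)
$j{\left(K,P \right)} = 8 - 8 P - 3 K$ ($j{\left(K,P \right)} = 6 - \left(-2 + 3 K + 8 P\right) = 8 - 8 P - 3 K$)
$z{\left(U \right)} = -24 - U$ ($z{\left(U \right)} = -3 - \left(21 + U\right) = -24 - U$)
$\frac{z{\left(j{\left(13,-10 \right)} \right)}}{55660} = \frac{-24 - \left(8 - -80 - 39\right)}{55660} = \left(-24 - \left(8 + 80 - 39\right)\right) \frac{1}{55660} = \left(-24 - 49\right) \frac{1}{55660} = \left(-73\right) \frac{1}{55660} = - \frac{73}{55660}$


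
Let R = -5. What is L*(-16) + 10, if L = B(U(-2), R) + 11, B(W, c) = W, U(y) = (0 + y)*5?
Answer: -6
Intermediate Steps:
U(y) = 5*y (U(y) = y*5 = 5*y)
L = 1 (L = 5*(-2) + 11 = -10 + 11 = 1)
L*(-16) + 10 = 1*(-16) + 10 = -16 + 10 = -6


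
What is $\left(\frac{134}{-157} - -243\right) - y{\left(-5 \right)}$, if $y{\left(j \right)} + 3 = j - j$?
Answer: $\frac{38488}{157} \approx 245.15$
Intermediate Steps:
$y{\left(j \right)} = -3$ ($y{\left(j \right)} = -3 + \left(j - j\right) = -3 + 0 = -3$)
$\left(\frac{134}{-157} - -243\right) - y{\left(-5 \right)} = \left(\frac{134}{-157} - -243\right) - -3 = \left(134 \left(- \frac{1}{157}\right) + 243\right) + 3 = \left(- \frac{134}{157} + 243\right) + 3 = \frac{38017}{157} + 3 = \frac{38488}{157}$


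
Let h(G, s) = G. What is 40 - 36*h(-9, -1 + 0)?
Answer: 364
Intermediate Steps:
40 - 36*h(-9, -1 + 0) = 40 - 36*(-9) = 40 + 324 = 364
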